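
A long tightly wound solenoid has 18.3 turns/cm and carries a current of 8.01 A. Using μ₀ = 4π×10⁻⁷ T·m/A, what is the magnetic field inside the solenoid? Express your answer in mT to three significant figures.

Inside a long solenoid, B = μ₀nI.
B = (4π×10⁻⁷)(1.830×10^3 m⁻¹)(8.01 A) = 1.842×10^-2 T.

B ≈ 18.4 mT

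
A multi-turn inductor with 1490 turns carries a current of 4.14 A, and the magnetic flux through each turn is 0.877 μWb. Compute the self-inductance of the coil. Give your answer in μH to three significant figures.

Self-inductance is defined by L = NΦ_B/I (flux linkage over current).
L = (1490)(8.770×10^-7 Wb)/(4.14 A) = 3.156×10^-4 H.

L ≈ 316 μH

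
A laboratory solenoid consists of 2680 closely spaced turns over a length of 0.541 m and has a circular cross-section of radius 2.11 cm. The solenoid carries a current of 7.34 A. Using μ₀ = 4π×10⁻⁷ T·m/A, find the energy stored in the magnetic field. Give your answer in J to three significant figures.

A = πr² = π(2.110×10^-2 m)² = 1.399×10^-3 m².
L = μ₀N²A/ℓ = (4π×10⁻⁷)(2680)²(1.399×10^-3)/(0.541) = 2.333×10^-2 H.
U = ½LI² = ½(2.333×10^-2)(7.34)² = 0.6286 J.

U ≈ 0.629 J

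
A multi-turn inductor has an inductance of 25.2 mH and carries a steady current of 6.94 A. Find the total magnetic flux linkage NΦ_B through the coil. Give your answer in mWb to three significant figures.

From L = NΦ_B/I, the flux linkage is NΦ_B = LI.
NΦ_B = (2.520×10^-2 H)(6.94 A) = 0.1749 Wb.

NΦ_B ≈ 175 mWb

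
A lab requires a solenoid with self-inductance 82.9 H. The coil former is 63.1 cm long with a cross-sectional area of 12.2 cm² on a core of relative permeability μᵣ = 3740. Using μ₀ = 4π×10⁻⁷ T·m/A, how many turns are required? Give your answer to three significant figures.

N ≈ 3020 turns

A = 12.2 cm² = 1.220×10^-3 m².
From L = μ₀μᵣN²A/ℓ, N = √(Lℓ / (μ₀μᵣA)).
N = √[(82.9)(0.631) / ((4π×10⁻⁷)(3740)×1.220×10^-3)] = √(9.123×10^6) ≈ 3020.4.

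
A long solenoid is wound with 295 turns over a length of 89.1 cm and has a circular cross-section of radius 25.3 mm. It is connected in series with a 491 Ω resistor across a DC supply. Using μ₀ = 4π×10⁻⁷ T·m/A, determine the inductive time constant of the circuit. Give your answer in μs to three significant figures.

A = πr² = π(2.530×10^-2 m)² = 2.011×10^-3 m².
L = μ₀N²A/ℓ = (4π×10⁻⁷)(295)²(2.011×10^-3)/(0.891) = 2.468×10^-4 H.
τ = L/R = (2.468×10^-4)/(491) = 5.027×10^-7 s.

τ ≈ 0.503 μs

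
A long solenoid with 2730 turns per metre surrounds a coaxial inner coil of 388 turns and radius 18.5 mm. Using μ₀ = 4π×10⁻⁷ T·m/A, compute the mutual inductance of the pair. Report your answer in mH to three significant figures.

The outer solenoid produces a uniform field B₁ = μ₀n₁I₁ across the inner coil,
so the flux linkage is N₂Φ = N₂B₁A₂ = μ₀n₁N₂A₂·I₁, giving M = μ₀n₁N₂A₂.
A₂ = πr² = π(1.850×10^-2 m)² = 1.075×10^-3 m².
M = (4π×10⁻⁷)(2730)(388)(1.075×10^-3) = 1.431×10^-3 H.

M ≈ 1.43 mH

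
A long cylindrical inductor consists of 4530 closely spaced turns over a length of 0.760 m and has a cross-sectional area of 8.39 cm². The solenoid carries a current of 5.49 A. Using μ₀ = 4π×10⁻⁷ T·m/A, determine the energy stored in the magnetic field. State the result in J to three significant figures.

U ≈ 0.429 J

A = 8.39 cm² = 8.390×10^-4 m².
L = μ₀N²A/ℓ = (4π×10⁻⁷)(4530)²(8.390×10^-4)/(0.76) = 2.847×10^-2 H.
U = ½LI² = ½(2.847×10^-2)(5.49)² = 0.429 J.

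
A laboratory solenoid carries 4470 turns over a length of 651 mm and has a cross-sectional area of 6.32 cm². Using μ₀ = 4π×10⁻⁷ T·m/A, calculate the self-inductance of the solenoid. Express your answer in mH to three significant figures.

L ≈ 24.4 mH

A = 6.32 cm² = 6.320×10^-4 m².
For a long solenoid, L = μ₀N²A/ℓ.
L = (4π×10⁻⁷)(4470)²(6.320×10^-4)/(0.651 m) = 2.438×10^-2 H.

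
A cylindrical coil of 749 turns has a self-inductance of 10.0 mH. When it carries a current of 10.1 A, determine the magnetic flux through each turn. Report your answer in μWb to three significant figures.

Φ_B ≈ 135 μWb

From L = NΦ_B/I, the flux per turn is Φ_B = LI/N.
Φ_B = (1.000×10^-2 H)(10.1 A)/749 = 1.348×10^-4 Wb.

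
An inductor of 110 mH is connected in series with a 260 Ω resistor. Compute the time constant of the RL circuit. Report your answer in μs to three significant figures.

τ = L/R = (0.11 H)/(260 Ω) = 4.231×10^-4 s.

τ ≈ 423 μs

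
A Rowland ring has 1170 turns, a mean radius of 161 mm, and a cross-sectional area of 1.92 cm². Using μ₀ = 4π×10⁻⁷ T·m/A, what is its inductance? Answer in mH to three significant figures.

For a thin toroid, L = μ₀N²A/(2πR).
L = (4π×10⁻⁷)(1170)²(1.920×10^-4) / (2π×0.161 m) = 3.26495×10^-4 H.

L ≈ 0.326 mH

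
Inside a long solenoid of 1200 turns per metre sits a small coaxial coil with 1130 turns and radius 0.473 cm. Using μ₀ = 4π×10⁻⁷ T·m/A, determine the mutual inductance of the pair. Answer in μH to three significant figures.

The outer solenoid produces a uniform field B₁ = μ₀n₁I₁ across the inner coil,
so the flux linkage is N₂Φ = N₂B₁A₂ = μ₀n₁N₂A₂·I₁, giving M = μ₀n₁N₂A₂.
A₂ = πr² = π(4.730×10^-3 m)² = 7.029×10^-5 m².
M = (4π×10⁻⁷)(1200)(1130)(7.029×10^-5) = 1.198×10^-4 H.

M ≈ 120 μH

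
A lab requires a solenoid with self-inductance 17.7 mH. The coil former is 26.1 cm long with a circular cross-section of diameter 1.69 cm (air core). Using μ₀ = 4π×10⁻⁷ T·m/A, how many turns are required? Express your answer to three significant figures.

A = π(d/2)² = π(8.450×10^-3 m)² = 2.243×10^-4 m².
From L = μ₀N²A/ℓ, N = √(Lℓ / (μ₀A)).
N = √[(1.770×10^-2)(0.261) / ((4π×10⁻⁷)×2.243×10^-4)] = √(1.639×10^7) ≈ 4048.3.

N ≈ 4050 turns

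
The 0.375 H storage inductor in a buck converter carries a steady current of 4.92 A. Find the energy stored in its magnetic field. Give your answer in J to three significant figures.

Stored magnetic energy: U = ½LI².
U = ½(0.375 H)(4.92 A)² = 4.539 J.

U ≈ 4.54 J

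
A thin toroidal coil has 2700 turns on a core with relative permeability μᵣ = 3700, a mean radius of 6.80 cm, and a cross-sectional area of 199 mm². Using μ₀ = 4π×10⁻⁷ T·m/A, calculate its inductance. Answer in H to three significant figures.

For a thin toroid, L = μ₀μᵣN²A/(2πR).
L = (4π×10⁻⁷)(3700)(2700)²(1.990×10^-4) / (2π×6.800×10^-2 m) = 15.79 H.

L ≈ 15.8 H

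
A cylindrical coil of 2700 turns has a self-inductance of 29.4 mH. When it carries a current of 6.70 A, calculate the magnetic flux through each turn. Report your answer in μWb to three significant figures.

Φ_B ≈ 73.0 μWb

From L = NΦ_B/I, the flux per turn is Φ_B = LI/N.
Φ_B = (2.940×10^-2 H)(6.70 A)/2700 = 7.296×10^-5 Wb.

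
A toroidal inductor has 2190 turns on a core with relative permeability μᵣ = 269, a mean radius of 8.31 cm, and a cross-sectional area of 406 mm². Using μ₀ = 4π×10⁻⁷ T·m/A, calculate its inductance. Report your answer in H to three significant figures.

L ≈ 1.26 H

For a thin toroid, L = μ₀μᵣN²A/(2πR).
L = (4π×10⁻⁷)(269)(2190)²(4.060×10^-4) / (2π×8.310×10^-2 m) = 1.261 H.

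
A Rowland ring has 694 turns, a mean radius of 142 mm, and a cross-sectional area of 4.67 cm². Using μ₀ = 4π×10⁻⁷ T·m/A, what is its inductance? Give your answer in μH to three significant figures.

L ≈ 317 μH

For a thin toroid, L = μ₀N²A/(2πR).
L = (4π×10⁻⁷)(694)²(4.670×10^-4) / (2π×0.142 m) = 3.168×10^-4 H.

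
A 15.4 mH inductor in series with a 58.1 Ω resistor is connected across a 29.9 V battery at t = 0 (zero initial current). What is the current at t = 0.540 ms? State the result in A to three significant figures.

τ = L/R = 1.540×10^-2/58.1 = 2.651×10^-4 s; final current I_∞ = ε/R = 29.9/58.1 = 0.5146 A.
I(t) = I_∞(1 − e^(−t/τ)) with t/τ = 2.037.
I = (0.5146)(1 − e^(−2.037)) = 0.4475 A.

I ≈ 0.448 A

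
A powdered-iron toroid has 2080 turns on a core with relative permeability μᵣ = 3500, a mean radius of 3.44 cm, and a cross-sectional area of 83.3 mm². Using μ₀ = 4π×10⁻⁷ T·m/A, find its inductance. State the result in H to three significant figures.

L ≈ 7.33 H

For a thin toroid, L = μ₀μᵣN²A/(2πR).
L = (4π×10⁻⁷)(3500)(2080)²(8.330×10^-5) / (2π×3.440×10^-2 m) = 7.333 H.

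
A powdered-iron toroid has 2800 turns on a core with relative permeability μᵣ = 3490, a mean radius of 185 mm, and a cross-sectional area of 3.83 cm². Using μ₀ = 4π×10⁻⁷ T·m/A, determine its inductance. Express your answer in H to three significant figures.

For a thin toroid, L = μ₀μᵣN²A/(2πR).
L = (4π×10⁻⁷)(3490)(2800)²(3.830×10^-4) / (2π×0.185 m) = 11.33 H.

L ≈ 11.3 H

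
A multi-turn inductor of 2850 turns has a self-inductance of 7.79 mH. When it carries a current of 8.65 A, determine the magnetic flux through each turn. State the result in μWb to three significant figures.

From L = NΦ_B/I, the flux per turn is Φ_B = LI/N.
Φ_B = (7.790×10^-3 H)(8.65 A)/2850 = 2.364×10^-5 Wb.

Φ_B ≈ 23.6 μWb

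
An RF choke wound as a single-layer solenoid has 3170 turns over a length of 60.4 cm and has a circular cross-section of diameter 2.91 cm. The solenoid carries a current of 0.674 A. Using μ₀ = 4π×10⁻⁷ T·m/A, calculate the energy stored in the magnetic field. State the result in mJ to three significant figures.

U ≈ 3.16 mJ

A = π(d/2)² = π(1.455×10^-2 m)² = 6.651×10^-4 m².
L = μ₀N²A/ℓ = (4π×10⁻⁷)(3170)²(6.651×10^-4)/(0.604) = 1.390×10^-2 H.
U = ½LI² = ½(1.390×10^-2)(0.674)² = 3.158×10^-3 J.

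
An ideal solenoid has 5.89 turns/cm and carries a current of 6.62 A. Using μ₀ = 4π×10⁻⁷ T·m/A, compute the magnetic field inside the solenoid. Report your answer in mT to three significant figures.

B ≈ 4.90 mT

Inside a long solenoid, B = μ₀nI.
B = (4π×10⁻⁷)(589 m⁻¹)(6.62 A) = 4.900×10^-3 T.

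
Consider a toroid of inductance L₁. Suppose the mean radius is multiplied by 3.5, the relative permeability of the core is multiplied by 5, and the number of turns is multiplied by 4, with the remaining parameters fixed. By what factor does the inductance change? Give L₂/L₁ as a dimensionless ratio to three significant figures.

L₂/L₁ = 22.9

For a toroid, L ∝ μᵣN²A/R.
L₂/L₁ = (3.5)^-1 × (5) × (4)^2 = 22.9.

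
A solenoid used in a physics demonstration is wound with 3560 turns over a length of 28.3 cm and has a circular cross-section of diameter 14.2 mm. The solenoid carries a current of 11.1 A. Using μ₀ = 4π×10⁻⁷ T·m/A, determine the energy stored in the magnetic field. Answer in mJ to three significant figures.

U ≈ 549 mJ

A = π(d/2)² = π(7.100×10^-3 m)² = 1.584×10^-4 m².
L = μ₀N²A/ℓ = (4π×10⁻⁷)(3560)²(1.584×10^-4)/(0.283) = 8.912×10^-3 H.
U = ½LI² = ½(8.912×10^-3)(11.1)² = 0.549 J.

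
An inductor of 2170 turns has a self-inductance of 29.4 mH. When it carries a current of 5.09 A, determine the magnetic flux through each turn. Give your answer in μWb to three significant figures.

Φ_B ≈ 69.0 μWb

From L = NΦ_B/I, the flux per turn is Φ_B = LI/N.
Φ_B = (2.940×10^-2 H)(5.09 A)/2170 = 6.896×10^-5 Wb.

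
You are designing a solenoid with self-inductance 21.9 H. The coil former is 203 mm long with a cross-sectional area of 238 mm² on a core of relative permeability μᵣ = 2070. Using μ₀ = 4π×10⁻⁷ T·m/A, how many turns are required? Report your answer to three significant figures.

N ≈ 2680 turns

A = 238 mm² = 2.380×10^-4 m².
From L = μ₀μᵣN²A/ℓ, N = √(Lℓ / (μ₀μᵣA)).
N = √[(21.9)(0.203) / ((4π×10⁻⁷)(2070)×2.380×10^-4)] = √(7.181×10^6) ≈ 2679.7.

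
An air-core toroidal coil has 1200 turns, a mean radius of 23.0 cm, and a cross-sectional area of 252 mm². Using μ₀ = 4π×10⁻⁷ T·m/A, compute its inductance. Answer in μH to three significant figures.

For a thin toroid, L = μ₀N²A/(2πR).
L = (4π×10⁻⁷)(1200)²(2.520×10^-4) / (2π×0.23 m) = 3.155×10^-4 H.

L ≈ 316 μH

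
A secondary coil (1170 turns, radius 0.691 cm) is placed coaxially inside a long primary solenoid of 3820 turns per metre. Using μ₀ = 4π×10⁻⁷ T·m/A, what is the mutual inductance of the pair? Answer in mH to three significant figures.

The outer solenoid produces a uniform field B₁ = μ₀n₁I₁ across the inner coil,
so the flux linkage is N₂Φ = N₂B₁A₂ = μ₀n₁N₂A₂·I₁, giving M = μ₀n₁N₂A₂.
A₂ = πr² = π(6.910×10^-3 m)² = 1.500×10^-4 m².
M = (4π×10⁻⁷)(3820)(1170)(1.500×10^-4) = 8.4249×10^-4 H.

M ≈ 0.842 mH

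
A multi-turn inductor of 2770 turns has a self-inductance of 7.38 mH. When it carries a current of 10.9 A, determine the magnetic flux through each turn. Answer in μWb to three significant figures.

Φ_B ≈ 29.0 μWb

From L = NΦ_B/I, the flux per turn is Φ_B = LI/N.
Φ_B = (7.380×10^-3 H)(10.9 A)/2770 = 2.904×10^-5 Wb.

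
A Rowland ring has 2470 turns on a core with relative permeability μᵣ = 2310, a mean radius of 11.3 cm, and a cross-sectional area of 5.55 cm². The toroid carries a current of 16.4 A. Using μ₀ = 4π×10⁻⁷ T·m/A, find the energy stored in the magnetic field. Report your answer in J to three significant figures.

U ≈ 1860 J

L = μ₀μᵣN²A/(2πR) = (4π×10⁻⁷)(2310)(2470)²(5.550×10^-4)/(2π×0.113) = 13.84 H.
U = ½LI² = ½(13.84)(16.4)² = 1.862×10^3 J.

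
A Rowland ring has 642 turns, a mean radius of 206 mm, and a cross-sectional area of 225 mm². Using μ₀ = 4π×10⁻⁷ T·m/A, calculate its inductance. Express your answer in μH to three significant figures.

L ≈ 90.0 μH

For a thin toroid, L = μ₀N²A/(2πR).
L = (4π×10⁻⁷)(642)²(2.250×10^-4) / (2π×0.206 m) = 9.004×10^-5 H.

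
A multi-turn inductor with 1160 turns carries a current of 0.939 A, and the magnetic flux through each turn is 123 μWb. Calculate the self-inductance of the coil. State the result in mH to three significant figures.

L ≈ 152 mH

Self-inductance is defined by L = NΦ_B/I (flux linkage over current).
L = (1160)(1.230×10^-4 Wb)/(0.939 A) = 0.1519 H.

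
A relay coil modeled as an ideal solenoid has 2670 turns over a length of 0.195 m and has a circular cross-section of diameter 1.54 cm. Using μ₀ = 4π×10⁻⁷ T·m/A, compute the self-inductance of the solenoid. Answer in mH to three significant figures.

L ≈ 8.56 mH

A = π(d/2)² = π(7.700×10^-3 m)² = 1.863×10^-4 m².
For a long solenoid, L = μ₀N²A/ℓ.
L = (4π×10⁻⁷)(2670)²(1.863×10^-4)/(0.195 m) = 8.557×10^-3 H.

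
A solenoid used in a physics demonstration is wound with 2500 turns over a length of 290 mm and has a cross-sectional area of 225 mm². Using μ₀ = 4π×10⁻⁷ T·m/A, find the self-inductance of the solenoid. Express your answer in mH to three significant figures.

A = 225 mm² = 2.250×10^-4 m².
For a long solenoid, L = μ₀N²A/ℓ.
L = (4π×10⁻⁷)(2500)²(2.250×10^-4)/(0.29 m) = 6.094×10^-3 H.

L ≈ 6.09 mH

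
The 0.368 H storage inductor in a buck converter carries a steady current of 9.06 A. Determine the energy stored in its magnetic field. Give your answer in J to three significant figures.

U ≈ 15.1 J

Stored magnetic energy: U = ½LI².
U = ½(0.368 H)(9.06 A)² = 15.1 J.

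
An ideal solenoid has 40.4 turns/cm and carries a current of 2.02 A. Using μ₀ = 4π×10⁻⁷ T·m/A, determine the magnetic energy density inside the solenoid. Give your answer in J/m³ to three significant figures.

u ≈ 41.8 J/m³

B = μ₀nI = (4π×10⁻⁷)(4.040×10^3)(2.02) = 1.026×10^-2 T.
u = B²/(2μ₀) = (1.026×10^-2)²/(2×4π×10⁻⁷) = 41.845 J/m³.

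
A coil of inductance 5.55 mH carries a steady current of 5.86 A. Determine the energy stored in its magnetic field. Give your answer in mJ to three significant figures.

Stored magnetic energy: U = ½LI².
U = ½(5.550×10^-3 H)(5.86 A)² = 9.529×10^-2 J.

U ≈ 95.3 mJ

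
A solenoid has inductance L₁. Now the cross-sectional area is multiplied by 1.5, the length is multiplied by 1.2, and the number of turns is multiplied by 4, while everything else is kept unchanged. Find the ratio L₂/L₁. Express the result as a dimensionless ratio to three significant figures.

For a solenoid, L ∝ μᵣN²A/ℓ.
L₂/L₁ = (1.5) × (1.2)^-1 × (4)^2 = 20.0.

L₂/L₁ = 20.0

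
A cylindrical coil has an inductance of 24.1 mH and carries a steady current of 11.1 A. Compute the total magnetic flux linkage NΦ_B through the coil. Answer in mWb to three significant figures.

NΦ_B ≈ 268 mWb

From L = NΦ_B/I, the flux linkage is NΦ_B = LI.
NΦ_B = (2.410×10^-2 H)(11.1 A) = 0.2675 Wb.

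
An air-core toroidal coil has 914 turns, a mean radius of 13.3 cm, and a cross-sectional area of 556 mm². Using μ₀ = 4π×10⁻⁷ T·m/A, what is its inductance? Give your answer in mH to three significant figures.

For a thin toroid, L = μ₀N²A/(2πR).
L = (4π×10⁻⁷)(914)²(5.560×10^-4) / (2π×0.133 m) = 6.9847×10^-4 H.

L ≈ 0.698 mH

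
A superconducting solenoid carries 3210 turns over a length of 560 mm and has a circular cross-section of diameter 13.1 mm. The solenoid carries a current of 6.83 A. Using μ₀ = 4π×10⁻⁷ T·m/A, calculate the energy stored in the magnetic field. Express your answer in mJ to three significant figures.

U ≈ 72.7 mJ

A = π(d/2)² = π(6.550×10^-3 m)² = 1.348×10^-4 m².
L = μ₀N²A/ℓ = (4π×10⁻⁷)(3210)²(1.348×10^-4)/(0.56) = 3.116×10^-3 H.
U = ½LI² = ½(3.116×10^-3)(6.83)² = 7.269×10^-2 J.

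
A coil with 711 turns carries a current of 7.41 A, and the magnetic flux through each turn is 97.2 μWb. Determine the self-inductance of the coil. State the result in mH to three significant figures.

L ≈ 9.33 mH

Self-inductance is defined by L = NΦ_B/I (flux linkage over current).
L = (711)(9.720×10^-5 Wb)/(7.41 A) = 9.326×10^-3 H.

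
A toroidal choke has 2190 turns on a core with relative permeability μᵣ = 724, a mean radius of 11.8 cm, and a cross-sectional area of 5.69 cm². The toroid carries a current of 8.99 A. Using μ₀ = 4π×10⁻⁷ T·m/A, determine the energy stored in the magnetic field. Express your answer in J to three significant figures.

L = μ₀μᵣN²A/(2πR) = (4π×10⁻⁷)(724)(2190)²(5.690×10^-4)/(2π×0.118) = 3.349 H.
U = ½LI² = ½(3.349)(8.99)² = 135.3 J.

U ≈ 135 J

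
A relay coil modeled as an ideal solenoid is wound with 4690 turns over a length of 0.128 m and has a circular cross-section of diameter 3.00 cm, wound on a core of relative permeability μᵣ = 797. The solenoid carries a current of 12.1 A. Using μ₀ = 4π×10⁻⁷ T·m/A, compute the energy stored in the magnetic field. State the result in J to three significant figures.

U ≈ 8910 J

A = π(d/2)² = π(1.500×10^-2 m)² = 7.069×10^-4 m².
L = μ₀μᵣN²A/ℓ = (4π×10⁻⁷)(797)(4690)²(7.069×10^-4)/(0.128) = 121.7 H.
U = ½LI² = ½(121.7)(12.1)² = 8.906×10^3 J.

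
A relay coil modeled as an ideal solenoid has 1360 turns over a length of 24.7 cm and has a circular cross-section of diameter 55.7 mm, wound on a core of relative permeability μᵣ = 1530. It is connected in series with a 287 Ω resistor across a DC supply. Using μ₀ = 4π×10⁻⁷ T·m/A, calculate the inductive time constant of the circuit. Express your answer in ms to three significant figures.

τ ≈ 122 ms

A = π(d/2)² = π(2.785×10^-2 m)² = 2.437×10^-3 m².
L = μ₀μᵣN²A/ℓ = (4π×10⁻⁷)(1530)(1360)²(2.437×10^-3)/(0.247) = 35.08 H.
τ = L/R = (35.08)/(287) = 0.1222 s.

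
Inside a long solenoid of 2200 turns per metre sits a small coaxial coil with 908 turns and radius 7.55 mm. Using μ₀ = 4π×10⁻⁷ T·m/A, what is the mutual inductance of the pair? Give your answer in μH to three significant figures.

M ≈ 450 μH

The outer solenoid produces a uniform field B₁ = μ₀n₁I₁ across the inner coil,
so the flux linkage is N₂Φ = N₂B₁A₂ = μ₀n₁N₂A₂·I₁, giving M = μ₀n₁N₂A₂.
A₂ = πr² = π(7.550×10^-3 m)² = 1.791×10^-4 m².
M = (4π×10⁻⁷)(2200)(908)(1.791×10^-4) = 4.495×10^-4 H.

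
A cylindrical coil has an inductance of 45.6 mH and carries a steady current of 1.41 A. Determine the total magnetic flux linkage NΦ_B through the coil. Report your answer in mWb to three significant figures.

NΦ_B ≈ 64.3 mWb

From L = NΦ_B/I, the flux linkage is NΦ_B = LI.
NΦ_B = (4.560×10^-2 H)(1.41 A) = 6.430×10^-2 Wb.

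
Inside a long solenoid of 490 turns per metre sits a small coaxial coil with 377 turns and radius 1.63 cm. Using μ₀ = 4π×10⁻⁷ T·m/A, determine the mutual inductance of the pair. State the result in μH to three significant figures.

M ≈ 194 μH

The outer solenoid produces a uniform field B₁ = μ₀n₁I₁ across the inner coil,
so the flux linkage is N₂Φ = N₂B₁A₂ = μ₀n₁N₂A₂·I₁, giving M = μ₀n₁N₂A₂.
A₂ = πr² = π(1.630×10^-2 m)² = 8.347×10^-4 m².
M = (4π×10⁻⁷)(490)(377)(8.347×10^-4) = 1.938×10^-4 H.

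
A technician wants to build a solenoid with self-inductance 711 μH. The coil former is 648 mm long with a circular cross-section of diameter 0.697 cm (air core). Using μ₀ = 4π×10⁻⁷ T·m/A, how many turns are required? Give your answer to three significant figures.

N ≈ 3100 turns

A = π(d/2)² = π(3.485×10^-3 m)² = 3.816×10^-5 m².
From L = μ₀N²A/ℓ, N = √(Lℓ / (μ₀A)).
N = √[(7.110×10^-4)(0.648) / ((4π×10⁻⁷)×3.816×10^-5)] = √(9.609×10^6) ≈ 3099.8.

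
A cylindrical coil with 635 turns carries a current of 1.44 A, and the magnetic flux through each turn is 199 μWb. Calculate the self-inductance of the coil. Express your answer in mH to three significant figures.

L ≈ 87.8 mH

Self-inductance is defined by L = NΦ_B/I (flux linkage over current).
L = (635)(1.990×10^-4 Wb)/(1.44 A) = 8.775×10^-2 H.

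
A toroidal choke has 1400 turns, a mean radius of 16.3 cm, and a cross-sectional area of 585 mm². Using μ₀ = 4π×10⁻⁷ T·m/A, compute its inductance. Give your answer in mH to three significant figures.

For a thin toroid, L = μ₀N²A/(2πR).
L = (4π×10⁻⁷)(1400)²(5.850×10^-4) / (2π×0.163 m) = 1.407×10^-3 H.

L ≈ 1.41 mH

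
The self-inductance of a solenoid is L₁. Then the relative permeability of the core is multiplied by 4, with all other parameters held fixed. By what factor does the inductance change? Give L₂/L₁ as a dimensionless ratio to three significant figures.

L₂/L₁ = 4.00

For a solenoid, L ∝ μᵣN²A/ℓ.
L₂/L₁ = (4) = 4.00.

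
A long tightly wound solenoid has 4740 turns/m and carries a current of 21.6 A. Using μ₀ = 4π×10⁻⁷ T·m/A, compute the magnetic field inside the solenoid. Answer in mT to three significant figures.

Inside a long solenoid, B = μ₀nI.
B = (4π×10⁻⁷)(4.740×10^3 m⁻¹)(21.6 A) = 0.1287 T.

B ≈ 129 mT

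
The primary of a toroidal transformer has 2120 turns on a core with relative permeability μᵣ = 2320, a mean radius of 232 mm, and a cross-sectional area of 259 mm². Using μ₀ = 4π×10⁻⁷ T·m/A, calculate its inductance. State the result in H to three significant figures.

L ≈ 2.33 H

For a thin toroid, L = μ₀μᵣN²A/(2πR).
L = (4π×10⁻⁷)(2320)(2120)²(2.590×10^-4) / (2π×0.232 m) = 2.328 H.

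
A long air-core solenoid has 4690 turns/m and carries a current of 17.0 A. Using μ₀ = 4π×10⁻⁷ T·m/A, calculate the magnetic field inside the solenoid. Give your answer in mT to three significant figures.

B ≈ 100 mT

Inside a long solenoid, B = μ₀nI.
B = (4π×10⁻⁷)(4.690×10^3 m⁻¹)(17.0 A) = 0.1002 T.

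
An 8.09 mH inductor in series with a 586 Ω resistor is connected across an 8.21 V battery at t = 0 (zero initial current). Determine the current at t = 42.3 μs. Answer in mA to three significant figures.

I ≈ 13.4 mA

τ = L/R = 8.090×10^-3/586 = 1.381×10^-5 s; final current I_∞ = ε/R = 8.21/586 = 1.401×10^-2 A.
I(t) = I_∞(1 − e^(−t/τ)) with t/τ = 3.064.
I = (1.401×10^-2)(1 − e^(−3.064)) = 1.336×10^-2 A.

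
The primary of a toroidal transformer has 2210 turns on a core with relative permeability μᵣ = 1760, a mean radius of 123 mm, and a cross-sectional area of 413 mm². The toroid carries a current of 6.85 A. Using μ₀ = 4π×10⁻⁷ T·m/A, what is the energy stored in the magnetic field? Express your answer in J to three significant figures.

L = μ₀μᵣN²A/(2πR) = (4π×10⁻⁷)(1760)(2210)²(4.130×10^-4)/(2π×0.123) = 5.773 H.
U = ½LI² = ½(5.773)(6.85)² = 135.4 J.

U ≈ 135 J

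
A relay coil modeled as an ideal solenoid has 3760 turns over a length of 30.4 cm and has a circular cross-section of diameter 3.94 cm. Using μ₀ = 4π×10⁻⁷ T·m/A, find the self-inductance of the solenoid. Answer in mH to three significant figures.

L ≈ 71.3 mH

A = π(d/2)² = π(1.970×10^-2 m)² = 1.219×10^-3 m².
For a long solenoid, L = μ₀N²A/ℓ.
L = (4π×10⁻⁷)(3760)²(1.219×10^-3)/(0.304 m) = 7.125×10^-2 H.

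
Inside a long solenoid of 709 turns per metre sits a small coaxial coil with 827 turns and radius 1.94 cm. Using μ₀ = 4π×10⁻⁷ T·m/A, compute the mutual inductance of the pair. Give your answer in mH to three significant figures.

The outer solenoid produces a uniform field B₁ = μ₀n₁I₁ across the inner coil,
so the flux linkage is N₂Φ = N₂B₁A₂ = μ₀n₁N₂A₂·I₁, giving M = μ₀n₁N₂A₂.
A₂ = πr² = π(1.940×10^-2 m)² = 1.182×10^-3 m².
M = (4π×10⁻⁷)(709)(827)(1.182×10^-3) = 8.712×10^-4 H.

M ≈ 0.871 mH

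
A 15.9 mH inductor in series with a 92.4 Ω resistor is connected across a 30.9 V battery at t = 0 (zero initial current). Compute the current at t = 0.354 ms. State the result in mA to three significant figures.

I ≈ 292 mA

τ = L/R = 1.590×10^-2/92.4 = 1.721×10^-4 s; final current I_∞ = ε/R = 30.9/92.4 = 0.3344 A.
I(t) = I_∞(1 − e^(−t/τ)) with t/τ = 2.057.
I = (0.3344)(1 − e^(−2.057)) = 0.2917 A.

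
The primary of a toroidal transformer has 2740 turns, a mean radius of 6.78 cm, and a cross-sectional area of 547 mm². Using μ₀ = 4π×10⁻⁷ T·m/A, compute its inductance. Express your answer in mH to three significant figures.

For a thin toroid, L = μ₀N²A/(2πR).
L = (4π×10⁻⁷)(2740)²(5.470×10^-4) / (2π×6.780×10^-2 m) = 1.211×10^-2 H.

L ≈ 12.1 mH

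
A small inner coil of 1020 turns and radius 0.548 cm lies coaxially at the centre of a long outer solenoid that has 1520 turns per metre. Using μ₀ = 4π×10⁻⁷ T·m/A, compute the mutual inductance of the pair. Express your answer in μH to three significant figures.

M ≈ 184 μH

The outer solenoid produces a uniform field B₁ = μ₀n₁I₁ across the inner coil,
so the flux linkage is N₂Φ = N₂B₁A₂ = μ₀n₁N₂A₂·I₁, giving M = μ₀n₁N₂A₂.
A₂ = πr² = π(5.480×10^-3 m)² = 9.434×10^-5 m².
M = (4π×10⁻⁷)(1520)(1020)(9.434×10^-5) = 1.838×10^-4 H.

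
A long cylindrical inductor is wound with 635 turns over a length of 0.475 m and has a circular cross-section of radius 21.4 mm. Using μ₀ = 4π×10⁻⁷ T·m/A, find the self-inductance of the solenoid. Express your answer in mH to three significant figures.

L ≈ 1.53 mH

A = πr² = π(2.140×10^-2 m)² = 1.439×10^-3 m².
For a long solenoid, L = μ₀N²A/ℓ.
L = (4π×10⁻⁷)(635)²(1.439×10^-3)/(0.475 m) = 1.5348×10^-3 H.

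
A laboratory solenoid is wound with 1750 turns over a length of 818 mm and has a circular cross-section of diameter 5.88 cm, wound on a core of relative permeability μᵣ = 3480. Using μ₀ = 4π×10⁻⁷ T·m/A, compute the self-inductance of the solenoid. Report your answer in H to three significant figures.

A = π(d/2)² = π(2.940×10^-2 m)² = 2.715×10^-3 m².
For a long solenoid, L = μ₀μᵣN²A/ℓ.
L = (4π×10⁻⁷)(3480)(1750)²(2.715×10^-3)/(0.818 m) = 44.46 H.

L ≈ 44.5 H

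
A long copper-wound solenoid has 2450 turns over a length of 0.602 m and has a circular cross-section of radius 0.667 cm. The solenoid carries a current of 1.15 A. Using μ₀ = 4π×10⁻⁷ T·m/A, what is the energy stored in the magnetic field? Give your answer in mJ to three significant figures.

U ≈ 1.16 mJ

A = πr² = π(6.670×10^-3 m)² = 1.398×10^-4 m².
L = μ₀N²A/ℓ = (4π×10⁻⁷)(2450)²(1.398×10^-4)/(0.602) = 1.751×10^-3 H.
U = ½LI² = ½(1.751×10^-3)(1.15)² = 1.158×10^-3 J.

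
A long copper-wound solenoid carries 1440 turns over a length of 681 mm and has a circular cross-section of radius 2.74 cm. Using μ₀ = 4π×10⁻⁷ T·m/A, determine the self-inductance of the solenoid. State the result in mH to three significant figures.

A = πr² = π(2.740×10^-2 m)² = 2.359×10^-3 m².
For a long solenoid, L = μ₀N²A/ℓ.
L = (4π×10⁻⁷)(1440)²(2.359×10^-3)/(0.681 m) = 9.0248×10^-3 H.

L ≈ 9.02 mH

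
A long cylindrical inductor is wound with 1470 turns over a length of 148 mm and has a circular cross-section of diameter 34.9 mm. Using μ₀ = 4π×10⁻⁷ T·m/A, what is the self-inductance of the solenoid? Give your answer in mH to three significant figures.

L ≈ 17.6 mH

A = π(d/2)² = π(1.745×10^-2 m)² = 9.566×10^-4 m².
For a long solenoid, L = μ₀N²A/ℓ.
L = (4π×10⁻⁷)(1470)²(9.566×10^-4)/(0.148 m) = 1.755×10^-2 H.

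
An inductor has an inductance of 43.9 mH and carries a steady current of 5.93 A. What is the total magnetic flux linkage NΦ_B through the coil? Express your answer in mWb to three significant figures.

NΦ_B ≈ 260 mWb

From L = NΦ_B/I, the flux linkage is NΦ_B = LI.
NΦ_B = (4.390×10^-2 H)(5.93 A) = 0.2603 Wb.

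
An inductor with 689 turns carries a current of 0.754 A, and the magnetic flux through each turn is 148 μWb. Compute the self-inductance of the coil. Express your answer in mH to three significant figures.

L ≈ 135 mH

Self-inductance is defined by L = NΦ_B/I (flux linkage over current).
L = (689)(1.480×10^-4 Wb)/(0.754 A) = 0.1352 H.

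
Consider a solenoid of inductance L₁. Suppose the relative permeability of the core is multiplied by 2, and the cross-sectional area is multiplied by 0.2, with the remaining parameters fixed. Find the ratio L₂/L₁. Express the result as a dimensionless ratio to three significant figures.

For a solenoid, L ∝ μᵣN²A/ℓ.
L₂/L₁ = (2) × (0.2) = 0.400.

L₂/L₁ = 0.400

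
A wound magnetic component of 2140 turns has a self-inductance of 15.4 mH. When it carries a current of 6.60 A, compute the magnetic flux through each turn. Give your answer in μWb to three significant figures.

Φ_B ≈ 47.5 μWb

From L = NΦ_B/I, the flux per turn is Φ_B = LI/N.
Φ_B = (1.540×10^-2 H)(6.60 A)/2140 = 4.750×10^-5 Wb.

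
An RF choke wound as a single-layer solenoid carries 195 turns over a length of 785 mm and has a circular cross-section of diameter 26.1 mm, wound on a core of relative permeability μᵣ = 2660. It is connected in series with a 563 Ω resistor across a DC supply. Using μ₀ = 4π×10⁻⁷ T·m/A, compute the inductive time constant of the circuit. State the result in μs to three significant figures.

τ ≈ 154 μs

A = π(d/2)² = π(1.305×10^-2 m)² = 5.350×10^-4 m².
L = μ₀μᵣN²A/ℓ = (4π×10⁻⁷)(2660)(195)²(5.350×10^-4)/(0.785) = 8.663×10^-2 H.
τ = L/R = (8.663×10^-2)/(563) = 1.539×10^-4 s.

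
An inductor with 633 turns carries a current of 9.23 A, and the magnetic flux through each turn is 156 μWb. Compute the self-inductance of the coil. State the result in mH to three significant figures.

L ≈ 10.7 mH

Self-inductance is defined by L = NΦ_B/I (flux linkage over current).
L = (633)(1.560×10^-4 Wb)/(9.23 A) = 1.070×10^-2 H.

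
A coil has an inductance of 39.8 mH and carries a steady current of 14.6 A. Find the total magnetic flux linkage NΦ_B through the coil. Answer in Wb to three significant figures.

From L = NΦ_B/I, the flux linkage is NΦ_B = LI.
NΦ_B = (3.980×10^-2 H)(14.6 A) = 0.5811 Wb.

NΦ_B ≈ 0.581 Wb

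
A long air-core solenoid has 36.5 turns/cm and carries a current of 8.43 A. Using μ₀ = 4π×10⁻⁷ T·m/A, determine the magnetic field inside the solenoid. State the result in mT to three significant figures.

Inside a long solenoid, B = μ₀nI.
B = (4π×10⁻⁷)(3.650×10^3 m⁻¹)(8.43 A) = 3.867×10^-2 T.

B ≈ 38.7 mT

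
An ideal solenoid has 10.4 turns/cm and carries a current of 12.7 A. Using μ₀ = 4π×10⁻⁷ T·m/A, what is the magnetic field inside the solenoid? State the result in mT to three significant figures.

B ≈ 16.6 mT

Inside a long solenoid, B = μ₀nI.
B = (4π×10⁻⁷)(1.040×10^3 m⁻¹)(12.7 A) = 1.660×10^-2 T.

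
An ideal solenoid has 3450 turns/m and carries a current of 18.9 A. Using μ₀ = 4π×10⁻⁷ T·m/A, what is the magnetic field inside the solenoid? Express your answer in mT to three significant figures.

B ≈ 81.9 mT

Inside a long solenoid, B = μ₀nI.
B = (4π×10⁻⁷)(3.450×10^3 m⁻¹)(18.9 A) = 8.194×10^-2 T.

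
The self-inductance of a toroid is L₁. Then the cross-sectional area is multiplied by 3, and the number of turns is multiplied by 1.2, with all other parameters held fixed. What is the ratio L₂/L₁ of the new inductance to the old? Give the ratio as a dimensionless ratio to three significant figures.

L₂/L₁ = 4.32

For a toroid, L ∝ μᵣN²A/R.
L₂/L₁ = (3) × (1.2)^2 = 4.32.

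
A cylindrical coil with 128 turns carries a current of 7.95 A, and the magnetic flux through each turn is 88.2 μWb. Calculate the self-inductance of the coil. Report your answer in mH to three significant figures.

Self-inductance is defined by L = NΦ_B/I (flux linkage over current).
L = (128)(8.820×10^-5 Wb)/(7.95 A) = 1.420×10^-3 H.

L ≈ 1.42 mH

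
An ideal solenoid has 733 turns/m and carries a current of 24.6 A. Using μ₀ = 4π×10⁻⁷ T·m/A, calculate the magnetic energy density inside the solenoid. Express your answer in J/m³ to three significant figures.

u ≈ 204 J/m³

B = μ₀nI = (4π×10⁻⁷)(733)(24.6) = 2.266×10^-2 T.
u = B²/(2μ₀) = (2.266×10^-2)²/(2×4π×10⁻⁷) = 204.3 J/m³.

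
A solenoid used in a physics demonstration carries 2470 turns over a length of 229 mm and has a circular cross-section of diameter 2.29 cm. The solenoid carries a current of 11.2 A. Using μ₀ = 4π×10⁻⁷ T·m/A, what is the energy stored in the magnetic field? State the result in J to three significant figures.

U ≈ 0.865 J

A = π(d/2)² = π(1.145×10^-2 m)² = 4.119×10^-4 m².
L = μ₀N²A/ℓ = (4π×10⁻⁷)(2470)²(4.119×10^-4)/(0.229) = 1.379×10^-2 H.
U = ½LI² = ½(1.379×10^-2)(11.2)² = 0.8648 J.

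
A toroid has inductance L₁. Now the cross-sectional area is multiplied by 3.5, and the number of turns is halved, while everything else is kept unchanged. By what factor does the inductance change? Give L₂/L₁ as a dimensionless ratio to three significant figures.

L₂/L₁ = 0.875

For a toroid, L ∝ μᵣN²A/R.
L₂/L₁ = (3.5) × (0.5)^2 = 0.875.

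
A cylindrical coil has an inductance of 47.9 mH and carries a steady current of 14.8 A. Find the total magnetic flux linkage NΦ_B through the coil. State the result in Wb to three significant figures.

NΦ_B ≈ 0.709 Wb

From L = NΦ_B/I, the flux linkage is NΦ_B = LI.
NΦ_B = (4.790×10^-2 H)(14.8 A) = 0.7089 Wb.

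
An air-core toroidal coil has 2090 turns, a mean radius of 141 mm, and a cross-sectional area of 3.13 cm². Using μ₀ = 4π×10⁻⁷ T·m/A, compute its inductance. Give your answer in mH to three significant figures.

L ≈ 1.94 mH

For a thin toroid, L = μ₀N²A/(2πR).
L = (4π×10⁻⁷)(2090)²(3.130×10^-4) / (2π×0.141 m) = 1.939×10^-3 H.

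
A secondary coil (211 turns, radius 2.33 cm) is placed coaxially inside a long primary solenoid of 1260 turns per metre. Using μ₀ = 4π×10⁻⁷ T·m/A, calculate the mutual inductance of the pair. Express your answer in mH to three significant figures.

The outer solenoid produces a uniform field B₁ = μ₀n₁I₁ across the inner coil,
so the flux linkage is N₂Φ = N₂B₁A₂ = μ₀n₁N₂A₂·I₁, giving M = μ₀n₁N₂A₂.
A₂ = πr² = π(2.330×10^-2 m)² = 1.706×10^-3 m².
M = (4π×10⁻⁷)(1260)(211)(1.706×10^-3) = 5.698×10^-4 H.

M ≈ 0.570 mH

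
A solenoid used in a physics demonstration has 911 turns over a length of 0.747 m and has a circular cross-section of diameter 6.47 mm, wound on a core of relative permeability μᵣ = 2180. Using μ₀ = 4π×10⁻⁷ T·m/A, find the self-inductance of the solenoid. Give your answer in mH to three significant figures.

L ≈ 100 mH

A = π(d/2)² = π(3.235×10^-3 m)² = 3.288×10^-5 m².
For a long solenoid, L = μ₀μᵣN²A/ℓ.
L = (4π×10⁻⁷)(2180)(911)²(3.288×10^-5)/(0.747 m) = 0.1001 H.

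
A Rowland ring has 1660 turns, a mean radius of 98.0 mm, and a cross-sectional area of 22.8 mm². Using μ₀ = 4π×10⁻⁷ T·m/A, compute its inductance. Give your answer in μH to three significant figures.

For a thin toroid, L = μ₀N²A/(2πR).
L = (4π×10⁻⁷)(1660)²(2.280×10^-5) / (2π×9.800×10^-2 m) = 1.282×10^-4 H.

L ≈ 128 μH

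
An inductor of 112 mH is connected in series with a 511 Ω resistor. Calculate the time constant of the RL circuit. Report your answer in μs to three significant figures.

τ = L/R = (0.112 H)/(511 Ω) = 2.192×10^-4 s.

τ ≈ 219 μs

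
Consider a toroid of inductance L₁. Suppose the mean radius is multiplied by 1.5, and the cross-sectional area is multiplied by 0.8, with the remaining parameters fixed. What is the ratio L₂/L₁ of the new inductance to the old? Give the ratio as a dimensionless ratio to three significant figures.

L₂/L₁ = 0.533

For a toroid, L ∝ μᵣN²A/R.
L₂/L₁ = (1.5)^-1 × (0.8) = 0.533.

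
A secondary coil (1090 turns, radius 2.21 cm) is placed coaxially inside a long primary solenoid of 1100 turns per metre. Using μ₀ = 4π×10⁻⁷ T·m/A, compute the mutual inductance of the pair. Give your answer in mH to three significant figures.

The outer solenoid produces a uniform field B₁ = μ₀n₁I₁ across the inner coil,
so the flux linkage is N₂Φ = N₂B₁A₂ = μ₀n₁N₂A₂·I₁, giving M = μ₀n₁N₂A₂.
A₂ = πr² = π(2.210×10^-2 m)² = 1.534×10^-3 m².
M = (4π×10⁻⁷)(1100)(1090)(1.534×10^-3) = 2.312×10^-3 H.

M ≈ 2.31 mH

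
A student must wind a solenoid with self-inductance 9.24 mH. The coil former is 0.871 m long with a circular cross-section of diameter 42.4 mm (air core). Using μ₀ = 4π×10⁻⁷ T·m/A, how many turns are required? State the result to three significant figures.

A = π(d/2)² = π(2.120×10^-2 m)² = 1.412×10^-3 m².
From L = μ₀N²A/ℓ, N = √(Lℓ / (μ₀A)).
N = √[(9.240×10^-3)(0.871) / ((4π×10⁻⁷)×1.412×10^-3)] = √(4.536×10^6) ≈ 2129.8.

N ≈ 2130 turns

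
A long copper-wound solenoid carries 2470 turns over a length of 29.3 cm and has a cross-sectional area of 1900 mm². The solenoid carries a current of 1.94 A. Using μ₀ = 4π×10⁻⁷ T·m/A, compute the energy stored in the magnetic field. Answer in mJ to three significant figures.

A = 1900 mm² = 1.900×10^-3 m².
L = μ₀N²A/ℓ = (4π×10⁻⁷)(2470)²(1.900×10^-3)/(0.293) = 4.972×10^-2 H.
U = ½LI² = ½(4.972×10^-2)(1.94)² = 9.355×10^-2 J.

U ≈ 93.6 mJ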